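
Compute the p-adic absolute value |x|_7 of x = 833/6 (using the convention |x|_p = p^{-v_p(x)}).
|833/6|_7 = 1/49

Step 1 — compute v_7(x) by factoring powers of 7 out of the numerator and denominator: v_7(833/6) = 2. Step 2 — apply |x|_p = p^{-v_p(x)} = 7^{-2} = 1/49.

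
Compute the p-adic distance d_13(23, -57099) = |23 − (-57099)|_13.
d_13(23, -57099) = 1/28561

Step 1 — x − y = 23 − (-57099) = 57122. Step 2 — v_13(57122) = 4 (factor: 57122 = (13^4 · 2); the sign does not affect v_p). Step 3 — |x − y|_13 = 13^{-4} = 1/28561.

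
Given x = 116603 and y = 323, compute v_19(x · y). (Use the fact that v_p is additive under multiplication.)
v_19(37662769) = 4

v_p(x) = 3 (factor: 116603 = 19^3 · 17); v_p(y) = 1 (factor: 323 = 19^1 · 17). Additivity: v_p(xy) = v_p(x) + v_p(y) = 3 + 1 = 4. (Direct check: xy = 37662769 = 19^4 · (289).)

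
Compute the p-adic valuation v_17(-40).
v_17(-40) = 0

v_17(n) is the largest exponent k such that 17^k divides n. Factor out: -40 = -17^0 · 40. (Sign doesn't affect v_p.) So v_17(-40) = 0.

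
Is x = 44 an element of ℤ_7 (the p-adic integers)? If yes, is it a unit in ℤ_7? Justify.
x ∈ ℤ_7^× (unit); v_7(x) = 0

ℤ_7 = {x ∈ ℚ_7 : v_7(x) ≥ 0} and ℤ_7^× = {x ∈ ℤ_7 : v_7(x) = 0}. Here v_7(44) = v_7(num) − v_7(den) = 0; compare against these criteria.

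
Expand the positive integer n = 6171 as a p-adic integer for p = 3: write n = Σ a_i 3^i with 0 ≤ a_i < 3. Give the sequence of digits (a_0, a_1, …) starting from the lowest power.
(a_0, a_1, …) = (0, 2, 1, 0, 1, 1, 2, 2)

Repeated division by 3 gives the digits low-to-high: 6171 = 2·3^1 + 1·3^2 + 1·3^4 + 1·3^5 + 2·3^6 + 2·3^7. Digit sequence: (0, 2, 1, 0, 1, 1, 2, 2).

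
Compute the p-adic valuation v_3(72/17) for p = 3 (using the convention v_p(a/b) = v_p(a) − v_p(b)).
v_3(72/17) = 2

Factor powers of 3 from the numerator and denominator of the reduced fraction: 72 = 3^2 · 8 and 17 = 3^0 · 17. Apply v_p(a/b) = v_p(a) − v_p(b): v_3(72/17) = 2 − 0 = 2.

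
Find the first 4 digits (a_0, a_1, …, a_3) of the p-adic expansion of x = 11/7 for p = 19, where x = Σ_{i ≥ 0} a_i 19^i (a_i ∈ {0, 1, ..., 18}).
(a_0, …, a_3) = (7, 16, 10, 13)

v_19(11/7) = 0 (numerator and denominator both coprime to 19), so x ∈ ℤ_19^×. Compute digits iteratively via a_i = x_i mod 19, x_{i+1} = (x_i − a_i)/19, with x_0 = x:
  x_0 = 11/7;  a_0 = 7;  x_1 = (x_0 − 7)/19 = -2/7
  x_1 = -2/7;  a_1 = 16;  x_2 = (x_1 − 16)/19 = -6/7
  x_2 = -6/7;  a_2 = 10;  x_3 = (x_2 − 10)/19 = -4/7
  x_3 = -4/7;  a_3 = 13;  x_4 = (x_3 − 13)/19 = -5/7
Digits: (7, 16, 10, 13).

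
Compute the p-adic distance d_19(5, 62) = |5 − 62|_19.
d_19(5, 62) = 1/19

Step 1 — x − y = 5 − 62 = -57. Step 2 — v_19(-57) = 1 (factor: -57 = −(19^1 · 3); the sign does not affect v_p). Step 3 — |x − y|_19 = 19^{-1} = 1/19.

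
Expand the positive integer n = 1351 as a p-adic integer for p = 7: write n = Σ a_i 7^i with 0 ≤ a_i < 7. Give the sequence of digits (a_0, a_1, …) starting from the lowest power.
(a_0, a_1, …) = (0, 4, 6, 3)

Repeated division by 7 gives the digits low-to-high: 1351 = 4·7^1 + 6·7^2 + 3·7^3. Digit sequence: (0, 4, 6, 3).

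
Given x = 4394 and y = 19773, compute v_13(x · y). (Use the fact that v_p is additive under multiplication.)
v_13(86882562) = 6

v_p(x) = 3 (factor: 4394 = 13^3 · 2); v_p(y) = 3 (factor: 19773 = 13^3 · 9). Additivity: v_p(xy) = v_p(x) + v_p(y) = 3 + 3 = 6. (Direct check: xy = 86882562 = 13^6 · (18).)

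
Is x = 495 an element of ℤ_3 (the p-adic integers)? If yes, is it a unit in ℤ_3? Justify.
x ∈ ℤ_3 but not a unit; v_3(x) = 2 > 0

ℤ_3 = {x ∈ ℚ_3 : v_3(x) ≥ 0} and ℤ_3^× = {x ∈ ℤ_3 : v_3(x) = 0}. Here v_3(495) = v_3(num) − v_3(den) = 2; compare against these criteria.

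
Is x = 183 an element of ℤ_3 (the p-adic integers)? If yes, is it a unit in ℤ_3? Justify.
x ∈ ℤ_3 but not a unit; v_3(x) = 1 > 0

ℤ_3 = {x ∈ ℚ_3 : v_3(x) ≥ 0} and ℤ_3^× = {x ∈ ℤ_3 : v_3(x) = 0}. Here v_3(183) = v_3(num) − v_3(den) = 1; compare against these criteria.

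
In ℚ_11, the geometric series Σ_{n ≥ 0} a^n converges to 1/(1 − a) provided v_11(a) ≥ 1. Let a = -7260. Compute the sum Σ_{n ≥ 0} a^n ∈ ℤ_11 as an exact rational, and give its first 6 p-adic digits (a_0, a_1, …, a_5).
Σ a^n = 1/(1 − a) = 1/7261;  first 6 digits = (1, 0, 6, 5, 2, 8)

v_11(a) = 2 ≥ 1, so the series converges in ℤ_11 to 1/(1 − a) = 1/(1 − (-7260)) = 1/7261. Expand this rational in ℤ_11: compute digits iteratively via d_i = x_i mod 11, x_{i+1} = (x_i − d_i)/11. The first 6 digits are (1, 0, 6, 5, 2, 8).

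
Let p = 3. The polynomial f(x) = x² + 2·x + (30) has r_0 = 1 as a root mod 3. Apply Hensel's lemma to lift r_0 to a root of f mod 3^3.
r_2 = 4 (mod 27)

Hensel: r_{i+1} = r_i − f(r_i)·(f′(r_i))^{-1} mod 3^{i+2}, f′(x) = 2x + 2. Iterate:
  r_0 = 1 (mod 3)
  r_1 = 4 (mod 9)
  r_2 = 4 (mod 27)
Final: r = 4 satisfies f(r) ≡ 0 mod 3^3.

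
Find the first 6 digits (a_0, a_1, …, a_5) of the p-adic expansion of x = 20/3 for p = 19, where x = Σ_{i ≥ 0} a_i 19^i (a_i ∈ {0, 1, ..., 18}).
(a_0, …, a_5) = (13, 6, 6, 6, 6, 6)

v_19(20/3) = 0 (numerator and denominator both coprime to 19), so x ∈ ℤ_19^×. Compute digits iteratively via a_i = x_i mod 19, x_{i+1} = (x_i − a_i)/19, with x_0 = x:
  x_0 = 20/3;  a_0 = 13;  x_1 = (x_0 − 13)/19 = -1/3
  x_1 = -1/3;  a_1 = 6;  x_2 = (x_1 − 6)/19 = -1/3
  x_2 = -1/3;  a_2 = 6;  x_3 = (x_2 − 6)/19 = -1/3
  x_3 = -1/3;  a_3 = 6;  x_4 = (x_3 − 6)/19 = -1/3
  x_4 = -1/3;  a_4 = 6;  x_5 = (x_4 − 6)/19 = -1/3
  x_5 = -1/3;  a_5 = 6;  x_6 = (x_5 − 6)/19 = -1/3
Digits: (13, 6, 6, 6, 6, 6).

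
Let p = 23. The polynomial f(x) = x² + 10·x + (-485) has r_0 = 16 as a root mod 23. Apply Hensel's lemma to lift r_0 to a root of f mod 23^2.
r_1 = 131 (mod 529)

Hensel: r_{i+1} = r_i − f(r_i)·(f′(r_i))^{-1} mod 23^{i+2}, f′(x) = 2x + 10. Iterate:
  r_0 = 16 (mod 23)
  r_1 = 131 (mod 529)
Final: r = 131 satisfies f(r) ≡ 0 mod 23^2.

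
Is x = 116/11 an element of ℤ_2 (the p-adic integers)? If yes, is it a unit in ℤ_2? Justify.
x ∈ ℤ_2 but not a unit; v_2(x) = 2 > 0

ℤ_2 = {x ∈ ℚ_2 : v_2(x) ≥ 0} and ℤ_2^× = {x ∈ ℤ_2 : v_2(x) = 0}. Here v_2(116/11) = v_2(num) − v_2(den) = 2; compare against these criteria.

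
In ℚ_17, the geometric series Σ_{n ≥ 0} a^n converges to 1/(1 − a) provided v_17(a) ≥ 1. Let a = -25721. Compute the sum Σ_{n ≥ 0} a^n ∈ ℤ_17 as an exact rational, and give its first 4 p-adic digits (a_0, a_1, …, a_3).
Σ a^n = 1/(1 − a) = 1/25722;  first 4 digits = (1, 0, 13, 11)

v_17(a) = 2 ≥ 1, so the series converges in ℤ_17 to 1/(1 − a) = 1/(1 − (-25721)) = 1/25722. Expand this rational in ℤ_17: compute digits iteratively via d_i = x_i mod 17, x_{i+1} = (x_i − d_i)/17. The first 4 digits are (1, 0, 13, 11).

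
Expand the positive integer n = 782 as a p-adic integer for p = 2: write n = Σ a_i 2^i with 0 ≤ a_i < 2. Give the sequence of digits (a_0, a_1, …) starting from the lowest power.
(a_0, a_1, …) = (0, 1, 1, 1, 0, 0, 0, 0, 1, 1)

Repeated division by 2 gives the digits low-to-high: 782 = 1·2^1 + 1·2^2 + 1·2^3 + 1·2^8 + 1·2^9. Digit sequence: (0, 1, 1, 1, 0, 0, 0, 0, 1, 1).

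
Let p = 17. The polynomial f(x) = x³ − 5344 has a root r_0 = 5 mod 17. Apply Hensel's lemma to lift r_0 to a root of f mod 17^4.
r_3 = 81299 (mod 83521)

Hensel: r_{i+1} = r_i − f(r_i)/f′(r_i) mod 17^{i+2}, where f′(x) = 3x². Iterate:
  r_0 = 5 (mod 17)
  r_1 = 90 (mod 289)
  r_2 = 2691 (mod 4913)
  r_3 = 81299 (mod 83521)
Final: r = 81299 with f(r) ≡ 0 mod 17^4.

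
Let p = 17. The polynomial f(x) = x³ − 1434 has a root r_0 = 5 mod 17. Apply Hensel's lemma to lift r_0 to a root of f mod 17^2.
r_1 = 192 (mod 289)

Hensel: r_{i+1} = r_i − f(r_i)/f′(r_i) mod 17^{i+2}, where f′(x) = 3x². Iterate:
  r_0 = 5 (mod 17)
  r_1 = 192 (mod 289)
Final: r = 192 with f(r) ≡ 0 mod 17^2.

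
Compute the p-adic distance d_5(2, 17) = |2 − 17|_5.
d_5(2, 17) = 1/5

Step 1 — x − y = 2 − 17 = -15. Step 2 — v_5(-15) = 1 (factor: -15 = −(5^1 · 3); the sign does not affect v_p). Step 3 — |x − y|_5 = 5^{-1} = 1/5.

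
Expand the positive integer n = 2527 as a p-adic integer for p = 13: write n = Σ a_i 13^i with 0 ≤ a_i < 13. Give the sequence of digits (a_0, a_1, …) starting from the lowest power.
(a_0, a_1, …) = (5, 12, 1, 1)

Repeated division by 13 gives the digits low-to-high: 2527 = 5 + 12·13^1 + 1·13^2 + 1·13^3. Digit sequence: (5, 12, 1, 1).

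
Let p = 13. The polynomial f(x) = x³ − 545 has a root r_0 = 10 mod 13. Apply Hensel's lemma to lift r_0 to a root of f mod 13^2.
r_1 = 62 (mod 169)

Hensel: r_{i+1} = r_i − f(r_i)/f′(r_i) mod 13^{i+2}, where f′(x) = 3x². Iterate:
  r_0 = 10 (mod 13)
  r_1 = 62 (mod 169)
Final: r = 62 with f(r) ≡ 0 mod 13^2.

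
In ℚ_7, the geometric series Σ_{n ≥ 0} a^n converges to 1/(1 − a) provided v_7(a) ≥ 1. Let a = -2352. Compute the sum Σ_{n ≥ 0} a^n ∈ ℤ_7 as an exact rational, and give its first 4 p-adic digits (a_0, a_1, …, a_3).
Σ a^n = 1/(1 − a) = 1/2353;  first 4 digits = (1, 0, 1, 0)

v_7(a) = 2 ≥ 1, so the series converges in ℤ_7 to 1/(1 − a) = 1/(1 − (-2352)) = 1/2353. Expand this rational in ℤ_7: compute digits iteratively via d_i = x_i mod 7, x_{i+1} = (x_i − d_i)/7. The first 4 digits are (1, 0, 1, 0).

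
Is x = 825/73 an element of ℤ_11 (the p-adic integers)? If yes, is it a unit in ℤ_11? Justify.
x ∈ ℤ_11 but not a unit; v_11(x) = 1 > 0

ℤ_11 = {x ∈ ℚ_11 : v_11(x) ≥ 0} and ℤ_11^× = {x ∈ ℤ_11 : v_11(x) = 0}. Here v_11(825/73) = v_11(num) − v_11(den) = 1; compare against these criteria.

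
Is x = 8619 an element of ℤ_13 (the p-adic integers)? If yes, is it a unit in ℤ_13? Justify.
x ∈ ℤ_13 but not a unit; v_13(x) = 2 > 0

ℤ_13 = {x ∈ ℚ_13 : v_13(x) ≥ 0} and ℤ_13^× = {x ∈ ℤ_13 : v_13(x) = 0}. Here v_13(8619) = v_13(num) − v_13(den) = 2; compare against these criteria.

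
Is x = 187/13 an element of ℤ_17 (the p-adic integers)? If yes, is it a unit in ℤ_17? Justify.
x ∈ ℤ_17 but not a unit; v_17(x) = 1 > 0

ℤ_17 = {x ∈ ℚ_17 : v_17(x) ≥ 0} and ℤ_17^× = {x ∈ ℤ_17 : v_17(x) = 0}. Here v_17(187/13) = v_17(num) − v_17(den) = 1; compare against these criteria.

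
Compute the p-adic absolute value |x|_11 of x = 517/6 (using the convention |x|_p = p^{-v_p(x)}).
|517/6|_11 = 1/11

Step 1 — compute v_11(x) by factoring powers of 11 out of the numerator and denominator: v_11(517/6) = 1. Step 2 — apply |x|_p = p^{-v_p(x)} = 11^{-1} = 1/11.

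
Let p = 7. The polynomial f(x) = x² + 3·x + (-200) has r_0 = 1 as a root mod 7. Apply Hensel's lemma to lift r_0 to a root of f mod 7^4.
r_3 = 1961 (mod 2401)

Hensel: r_{i+1} = r_i − f(r_i)·(f′(r_i))^{-1} mod 7^{i+2}, f′(x) = 2x + 3. Iterate:
  r_0 = 1 (mod 7)
  r_1 = 1 (mod 49)
  r_2 = 246 (mod 343)
  r_3 = 1961 (mod 2401)
Final: r = 1961 satisfies f(r) ≡ 0 mod 7^4.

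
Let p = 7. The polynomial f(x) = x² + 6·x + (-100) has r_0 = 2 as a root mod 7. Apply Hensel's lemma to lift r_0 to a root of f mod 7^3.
r_2 = 275 (mod 343)

Hensel: r_{i+1} = r_i − f(r_i)·(f′(r_i))^{-1} mod 7^{i+2}, f′(x) = 2x + 6. Iterate:
  r_0 = 2 (mod 7)
  r_1 = 30 (mod 49)
  r_2 = 275 (mod 343)
Final: r = 275 satisfies f(r) ≡ 0 mod 7^3.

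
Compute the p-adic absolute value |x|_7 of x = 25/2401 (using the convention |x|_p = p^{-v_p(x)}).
|25/2401|_7 = 2401

Step 1 — compute v_7(x) by factoring powers of 7 out of the numerator and denominator: v_7(25/2401) = -4. Step 2 — apply |x|_p = p^{-v_p(x)} = 7^{4} = 2401.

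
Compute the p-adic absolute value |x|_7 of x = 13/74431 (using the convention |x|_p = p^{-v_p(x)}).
|13/74431|_7 = 2401

Step 1 — compute v_7(x) by factoring powers of 7 out of the numerator and denominator: v_7(13/74431) = -4. Step 2 — apply |x|_p = p^{-v_p(x)} = 7^{4} = 2401.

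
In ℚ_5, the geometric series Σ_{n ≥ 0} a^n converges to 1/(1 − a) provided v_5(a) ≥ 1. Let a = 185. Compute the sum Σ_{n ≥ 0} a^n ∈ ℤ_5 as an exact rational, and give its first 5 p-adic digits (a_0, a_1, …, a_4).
Σ a^n = 1/(1 − a) = -1/184;  first 5 digits = (1, 2, 1, 3, 1)

v_5(a) = 1 ≥ 1, so the series converges in ℤ_5 to 1/(1 − a) = 1/(1 − 185) = -1/184. Expand this rational in ℤ_5: compute digits iteratively via d_i = x_i mod 5, x_{i+1} = (x_i − d_i)/5. The first 5 digits are (1, 2, 1, 3, 1).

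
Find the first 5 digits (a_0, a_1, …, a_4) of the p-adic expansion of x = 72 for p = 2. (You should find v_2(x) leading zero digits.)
(a_0, …, a_4) = (0, 0, 0, 1, 0)

v_2(72) = 3, so a_0 = ... = a_2 = 0. Factor out: x = 2^3 · u with u = 9 a unit in ℤ_2. Expand u iteratively via a_{v+i} = u_i mod 2, u_{i+1} = (u_i − a_{v+i})/2:
  u_0 = 9;  a_3 = 1;  u_1 = (u_0 − 1)/2 = 4
  u_1 = 4;  a_4 = 0;  u_2 = (u_1 − 0)/2 = 2
Digits: (0, 0, 0, 1, 0).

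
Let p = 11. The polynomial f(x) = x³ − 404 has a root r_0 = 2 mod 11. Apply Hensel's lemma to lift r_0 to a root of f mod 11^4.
r_3 = 10804 (mod 14641)

Hensel: r_{i+1} = r_i − f(r_i)/f′(r_i) mod 11^{i+2}, where f′(x) = 3x². Iterate:
  r_0 = 2 (mod 11)
  r_1 = 35 (mod 121)
  r_2 = 156 (mod 1331)
  r_3 = 10804 (mod 14641)
Final: r = 10804 with f(r) ≡ 0 mod 11^4.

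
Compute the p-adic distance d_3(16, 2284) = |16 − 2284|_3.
d_3(16, 2284) = 1/81

Step 1 — x − y = 16 − 2284 = -2268. Step 2 — v_3(-2268) = 4 (factor: -2268 = −(3^4 · 28); the sign does not affect v_p). Step 3 — |x − y|_3 = 3^{-4} = 1/81.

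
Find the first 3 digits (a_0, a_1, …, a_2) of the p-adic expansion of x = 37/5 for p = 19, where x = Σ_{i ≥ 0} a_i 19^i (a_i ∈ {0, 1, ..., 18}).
(a_0, …, a_2) = (15, 11, 7)

v_19(37/5) = 0 (numerator and denominator both coprime to 19), so x ∈ ℤ_19^×. Compute digits iteratively via a_i = x_i mod 19, x_{i+1} = (x_i − a_i)/19, with x_0 = x:
  x_0 = 37/5;  a_0 = 15;  x_1 = (x_0 − 15)/19 = -2/5
  x_1 = -2/5;  a_1 = 11;  x_2 = (x_1 − 11)/19 = -3/5
  x_2 = -3/5;  a_2 = 7;  x_3 = (x_2 − 7)/19 = -2/5
Digits: (15, 11, 7).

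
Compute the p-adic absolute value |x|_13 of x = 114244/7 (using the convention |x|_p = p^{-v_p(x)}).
|114244/7|_13 = 1/28561

Step 1 — compute v_13(x) by factoring powers of 13 out of the numerator and denominator: v_13(114244/7) = 4. Step 2 — apply |x|_p = p^{-v_p(x)} = 13^{-4} = 1/28561.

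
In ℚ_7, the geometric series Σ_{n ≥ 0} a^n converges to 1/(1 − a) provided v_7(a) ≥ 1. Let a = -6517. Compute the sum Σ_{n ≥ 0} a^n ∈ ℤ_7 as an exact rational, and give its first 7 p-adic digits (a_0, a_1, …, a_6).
Σ a^n = 1/(1 − a) = 1/6518;  first 7 digits = (1, 0, 0, 2, 4, 6, 3)

v_7(a) = 3 ≥ 1, so the series converges in ℤ_7 to 1/(1 − a) = 1/(1 − (-6517)) = 1/6518. Expand this rational in ℤ_7: compute digits iteratively via d_i = x_i mod 7, x_{i+1} = (x_i − d_i)/7. The first 7 digits are (1, 0, 0, 2, 4, 6, 3).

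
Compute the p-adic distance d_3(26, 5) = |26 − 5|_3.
d_3(26, 5) = 1/3

Step 1 — x − y = 26 − 5 = 21. Step 2 — v_3(21) = 1 (factor: 21 = (3^1 · 7); the sign does not affect v_p). Step 3 — |x − y|_3 = 3^{-1} = 1/3.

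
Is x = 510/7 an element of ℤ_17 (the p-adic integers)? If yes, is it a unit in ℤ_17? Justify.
x ∈ ℤ_17 but not a unit; v_17(x) = 1 > 0

ℤ_17 = {x ∈ ℚ_17 : v_17(x) ≥ 0} and ℤ_17^× = {x ∈ ℤ_17 : v_17(x) = 0}. Here v_17(510/7) = v_17(num) − v_17(den) = 1; compare against these criteria.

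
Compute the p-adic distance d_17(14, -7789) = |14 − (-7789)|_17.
d_17(14, -7789) = 1/289

Step 1 — x − y = 14 − (-7789) = 7803. Step 2 — v_17(7803) = 2 (factor: 7803 = (17^2 · 27); the sign does not affect v_p). Step 3 — |x − y|_17 = 17^{-2} = 1/289.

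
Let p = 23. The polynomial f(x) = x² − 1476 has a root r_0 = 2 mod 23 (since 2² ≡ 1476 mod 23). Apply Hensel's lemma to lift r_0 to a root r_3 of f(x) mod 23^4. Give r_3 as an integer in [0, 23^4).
r_3 = 39516 (mod 279841)

Hensel's recurrence: r_{i+1} = r_i − f(r_i)·(f′(r_i))^{-1} mod 23^{i+2}, with f′(x) = 2x. Iterate:
  r_0 = 2 (mod 23)
  r_1 = 370 (mod 529)
  r_2 = 3015 (mod 12167)
  r_3 = 39516 (mod 279841)
Final: r_3 = 39516, and one checks f(r_3) ≡ 0 mod 23^4.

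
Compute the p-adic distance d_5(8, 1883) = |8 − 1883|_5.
d_5(8, 1883) = 1/625

Step 1 — x − y = 8 − 1883 = -1875. Step 2 — v_5(-1875) = 4 (factor: -1875 = −(5^4 · 3); the sign does not affect v_p). Step 3 — |x − y|_5 = 5^{-4} = 1/625.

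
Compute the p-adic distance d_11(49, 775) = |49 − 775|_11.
d_11(49, 775) = 1/121

Step 1 — x − y = 49 − 775 = -726. Step 2 — v_11(-726) = 2 (factor: -726 = −(11^2 · 6); the sign does not affect v_p). Step 3 — |x − y|_11 = 11^{-2} = 1/121.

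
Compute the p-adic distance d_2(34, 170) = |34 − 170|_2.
d_2(34, 170) = 1/8

Step 1 — x − y = 34 − 170 = -136. Step 2 — v_2(-136) = 3 (factor: -136 = −(2^3 · 17); the sign does not affect v_p). Step 3 — |x − y|_2 = 2^{-3} = 1/8.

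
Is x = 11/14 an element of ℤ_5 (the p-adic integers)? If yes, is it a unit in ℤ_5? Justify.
x ∈ ℤ_5^× (unit); v_5(x) = 0

ℤ_5 = {x ∈ ℚ_5 : v_5(x) ≥ 0} and ℤ_5^× = {x ∈ ℤ_5 : v_5(x) = 0}. Here v_5(11/14) = v_5(num) − v_5(den) = 0; compare against these criteria.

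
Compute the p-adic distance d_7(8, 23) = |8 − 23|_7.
d_7(8, 23) = 1

Step 1 — x − y = 8 − 23 = -15. Step 2 — v_7(-15) = 0 (factor: -15 = −(7^0 · 15); the sign does not affect v_p). Step 3 — |x − y|_7 = 7^{0} = 1.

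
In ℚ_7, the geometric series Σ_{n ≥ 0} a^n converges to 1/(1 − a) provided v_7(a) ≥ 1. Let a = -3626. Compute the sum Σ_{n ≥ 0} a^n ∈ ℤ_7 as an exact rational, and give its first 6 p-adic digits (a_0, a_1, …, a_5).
Σ a^n = 1/(1 − a) = 1/3627;  first 6 digits = (1, 0, 3, 3, 0, 5)

v_7(a) = 2 ≥ 1, so the series converges in ℤ_7 to 1/(1 − a) = 1/(1 − (-3626)) = 1/3627. Expand this rational in ℤ_7: compute digits iteratively via d_i = x_i mod 7, x_{i+1} = (x_i − d_i)/7. The first 6 digits are (1, 0, 3, 3, 0, 5).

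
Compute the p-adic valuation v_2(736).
v_2(736) = 5

v_2(n) is the largest exponent k such that 2^k divides n. Factor out: 736 = 2^5 · 23. (Sign doesn't affect v_p.) So v_2(736) = 5.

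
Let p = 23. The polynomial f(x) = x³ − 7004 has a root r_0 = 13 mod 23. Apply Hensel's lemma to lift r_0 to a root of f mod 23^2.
r_1 = 59 (mod 529)

Hensel: r_{i+1} = r_i − f(r_i)/f′(r_i) mod 23^{i+2}, where f′(x) = 3x². Iterate:
  r_0 = 13 (mod 23)
  r_1 = 59 (mod 529)
Final: r = 59 with f(r) ≡ 0 mod 23^2.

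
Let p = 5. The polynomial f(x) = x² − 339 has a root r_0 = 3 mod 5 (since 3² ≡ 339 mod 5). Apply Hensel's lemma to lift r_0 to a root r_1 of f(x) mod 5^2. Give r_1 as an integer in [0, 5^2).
r_1 = 8 (mod 25)

Hensel's recurrence: r_{i+1} = r_i − f(r_i)·(f′(r_i))^{-1} mod 5^{i+2}, with f′(x) = 2x. Iterate:
  r_0 = 3 (mod 5)
  r_1 = 8 (mod 25)
Final: r_1 = 8, and one checks f(r_1) ≡ 0 mod 5^2.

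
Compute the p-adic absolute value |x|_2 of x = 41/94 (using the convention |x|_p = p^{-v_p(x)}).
|41/94|_2 = 2

Step 1 — compute v_2(x) by factoring powers of 2 out of the numerator and denominator: v_2(41/94) = -1. Step 2 — apply |x|_p = p^{-v_p(x)} = 2^{1} = 2.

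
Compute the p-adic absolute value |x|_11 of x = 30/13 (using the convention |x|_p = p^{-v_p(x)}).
|30/13|_11 = 1

Step 1 — compute v_11(x) by factoring powers of 11 out of the numerator and denominator: v_11(30/13) = 0. Step 2 — apply |x|_p = p^{-v_p(x)} = 11^{0} = 1.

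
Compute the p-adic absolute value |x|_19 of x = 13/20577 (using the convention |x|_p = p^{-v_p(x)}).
|13/20577|_19 = 6859

Step 1 — compute v_19(x) by factoring powers of 19 out of the numerator and denominator: v_19(13/20577) = -3. Step 2 — apply |x|_p = p^{-v_p(x)} = 19^{3} = 6859.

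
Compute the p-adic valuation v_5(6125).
v_5(6125) = 3

v_5(n) is the largest exponent k such that 5^k divides n. Factor out: 6125 = 5^3 · 49. (Sign doesn't affect v_p.) So v_5(6125) = 3.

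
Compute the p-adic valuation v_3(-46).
v_3(-46) = 0

v_3(n) is the largest exponent k such that 3^k divides n. Factor out: -46 = -3^0 · 46. (Sign doesn't affect v_p.) So v_3(-46) = 0.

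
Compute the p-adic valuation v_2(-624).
v_2(-624) = 4

v_2(n) is the largest exponent k such that 2^k divides n. Factor out: -624 = -2^4 · 39. (Sign doesn't affect v_p.) So v_2(-624) = 4.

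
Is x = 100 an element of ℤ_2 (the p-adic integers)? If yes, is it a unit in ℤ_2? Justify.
x ∈ ℤ_2 but not a unit; v_2(x) = 2 > 0

ℤ_2 = {x ∈ ℚ_2 : v_2(x) ≥ 0} and ℤ_2^× = {x ∈ ℤ_2 : v_2(x) = 0}. Here v_2(100) = v_2(num) − v_2(den) = 2; compare against these criteria.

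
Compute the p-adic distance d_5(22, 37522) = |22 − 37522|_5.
d_5(22, 37522) = 1/3125

Step 1 — x − y = 22 − 37522 = -37500. Step 2 — v_5(-37500) = 5 (factor: -37500 = −(5^5 · 12); the sign does not affect v_p). Step 3 — |x − y|_5 = 5^{-5} = 1/3125.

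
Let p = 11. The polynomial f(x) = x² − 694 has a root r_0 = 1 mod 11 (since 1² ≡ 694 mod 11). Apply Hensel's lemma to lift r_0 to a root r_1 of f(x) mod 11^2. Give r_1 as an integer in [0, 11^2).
r_1 = 45 (mod 121)

Hensel's recurrence: r_{i+1} = r_i − f(r_i)·(f′(r_i))^{-1} mod 11^{i+2}, with f′(x) = 2x. Iterate:
  r_0 = 1 (mod 11)
  r_1 = 45 (mod 121)
Final: r_1 = 45, and one checks f(r_1) ≡ 0 mod 11^2.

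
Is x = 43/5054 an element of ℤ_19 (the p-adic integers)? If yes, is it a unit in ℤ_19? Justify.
x ∉ ℤ_19 (v_19(x) = -2 < 0)

ℤ_19 = {x ∈ ℚ_19 : v_19(x) ≥ 0} and ℤ_19^× = {x ∈ ℤ_19 : v_19(x) = 0}. Here v_19(43/5054) = v_19(num) − v_19(den) = -2; compare against these criteria.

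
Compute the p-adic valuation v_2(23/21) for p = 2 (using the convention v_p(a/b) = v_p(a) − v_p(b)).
v_2(23/21) = 0

Factor powers of 2 from the numerator and denominator of the reduced fraction: 23 = 2^0 · 23 and 21 = 2^0 · 21. Apply v_p(a/b) = v_p(a) − v_p(b): v_2(23/21) = 0 − 0 = 0.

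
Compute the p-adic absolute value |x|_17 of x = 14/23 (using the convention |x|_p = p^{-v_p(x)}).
|14/23|_17 = 1

Step 1 — compute v_17(x) by factoring powers of 17 out of the numerator and denominator: v_17(14/23) = 0. Step 2 — apply |x|_p = p^{-v_p(x)} = 17^{0} = 1.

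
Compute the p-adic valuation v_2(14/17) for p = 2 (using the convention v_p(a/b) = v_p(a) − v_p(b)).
v_2(14/17) = 1

Factor powers of 2 from the numerator and denominator of the reduced fraction: 14 = 2^1 · 7 and 17 = 2^0 · 17. Apply v_p(a/b) = v_p(a) − v_p(b): v_2(14/17) = 1 − 0 = 1.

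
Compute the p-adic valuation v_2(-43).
v_2(-43) = 0

v_2(n) is the largest exponent k such that 2^k divides n. Factor out: -43 = -2^0 · 43. (Sign doesn't affect v_p.) So v_2(-43) = 0.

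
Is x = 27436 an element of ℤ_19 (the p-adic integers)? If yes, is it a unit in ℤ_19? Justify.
x ∈ ℤ_19 but not a unit; v_19(x) = 3 > 0

ℤ_19 = {x ∈ ℚ_19 : v_19(x) ≥ 0} and ℤ_19^× = {x ∈ ℤ_19 : v_19(x) = 0}. Here v_19(27436) = v_19(num) − v_19(den) = 3; compare against these criteria.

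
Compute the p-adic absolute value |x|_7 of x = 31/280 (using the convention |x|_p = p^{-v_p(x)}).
|31/280|_7 = 7

Step 1 — compute v_7(x) by factoring powers of 7 out of the numerator and denominator: v_7(31/280) = -1. Step 2 — apply |x|_p = p^{-v_p(x)} = 7^{1} = 7.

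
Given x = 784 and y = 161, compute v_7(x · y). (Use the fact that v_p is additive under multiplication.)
v_7(126224) = 3

v_p(x) = 2 (factor: 784 = 7^2 · 16); v_p(y) = 1 (factor: 161 = 7^1 · 23). Additivity: v_p(xy) = v_p(x) + v_p(y) = 2 + 1 = 3. (Direct check: xy = 126224 = 7^3 · (368).)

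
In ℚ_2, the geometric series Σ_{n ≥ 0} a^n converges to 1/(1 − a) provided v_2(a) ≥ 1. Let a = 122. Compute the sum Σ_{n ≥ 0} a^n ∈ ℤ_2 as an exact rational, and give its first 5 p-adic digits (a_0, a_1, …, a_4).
Σ a^n = 1/(1 − a) = -1/121;  first 5 digits = (1, 1, 1, 0, 1)

v_2(a) = 1 ≥ 1, so the series converges in ℤ_2 to 1/(1 − a) = 1/(1 − 122) = -1/121. Expand this rational in ℤ_2: compute digits iteratively via d_i = x_i mod 2, x_{i+1} = (x_i − d_i)/2. The first 5 digits are (1, 1, 1, 0, 1).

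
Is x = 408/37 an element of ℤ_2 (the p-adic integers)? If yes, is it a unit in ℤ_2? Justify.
x ∈ ℤ_2 but not a unit; v_2(x) = 3 > 0

ℤ_2 = {x ∈ ℚ_2 : v_2(x) ≥ 0} and ℤ_2^× = {x ∈ ℤ_2 : v_2(x) = 0}. Here v_2(408/37) = v_2(num) − v_2(den) = 3; compare against these criteria.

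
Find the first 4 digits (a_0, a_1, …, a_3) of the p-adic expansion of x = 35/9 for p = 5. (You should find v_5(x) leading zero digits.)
(a_0, …, a_3) = (0, 3, 4, 3)

v_5(35/9) = 1, so a_0 = ... = a_0 = 0. Factor out: x = 5^1 · u with u = 7/9 a unit in ℤ_5. Expand u iteratively via a_{v+i} = u_i mod 5, u_{i+1} = (u_i − a_{v+i})/5:
  u_0 = 7/9;  a_1 = 3;  u_1 = (u_0 − 3)/5 = -4/9
  u_1 = -4/9;  a_2 = 4;  u_2 = (u_1 − 4)/5 = -8/9
  u_2 = -8/9;  a_3 = 3;  u_3 = (u_2 − 3)/5 = -7/9
Digits: (0, 3, 4, 3).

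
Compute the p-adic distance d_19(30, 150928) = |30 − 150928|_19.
d_19(30, 150928) = 1/6859

Step 1 — x − y = 30 − 150928 = -150898. Step 2 — v_19(-150898) = 3 (factor: -150898 = −(19^3 · 22); the sign does not affect v_p). Step 3 — |x − y|_19 = 19^{-3} = 1/6859.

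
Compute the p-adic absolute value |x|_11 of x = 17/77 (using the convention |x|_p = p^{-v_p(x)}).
|17/77|_11 = 11

Step 1 — compute v_11(x) by factoring powers of 11 out of the numerator and denominator: v_11(17/77) = -1. Step 2 — apply |x|_p = p^{-v_p(x)} = 11^{1} = 11.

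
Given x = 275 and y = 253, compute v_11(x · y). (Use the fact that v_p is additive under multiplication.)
v_11(69575) = 2

v_p(x) = 1 (factor: 275 = 11^1 · 25); v_p(y) = 1 (factor: 253 = 11^1 · 23). Additivity: v_p(xy) = v_p(x) + v_p(y) = 1 + 1 = 2. (Direct check: xy = 69575 = 11^2 · (575).)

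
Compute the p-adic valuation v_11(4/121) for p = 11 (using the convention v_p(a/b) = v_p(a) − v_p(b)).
v_11(4/121) = -2

Factor powers of 11 from the numerator and denominator of the reduced fraction: 4 = 11^0 · 4 and 121 = 11^2 · 1. Apply v_p(a/b) = v_p(a) − v_p(b): v_11(4/121) = 0 − 2 = -2.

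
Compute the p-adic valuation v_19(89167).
v_19(89167) = 3

v_19(n) is the largest exponent k such that 19^k divides n. Factor out: 89167 = 19^3 · 13. (Sign doesn't affect v_p.) So v_19(89167) = 3.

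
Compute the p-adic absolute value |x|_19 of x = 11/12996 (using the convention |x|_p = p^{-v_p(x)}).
|11/12996|_19 = 361

Step 1 — compute v_19(x) by factoring powers of 19 out of the numerator and denominator: v_19(11/12996) = -2. Step 2 — apply |x|_p = p^{-v_p(x)} = 19^{2} = 361.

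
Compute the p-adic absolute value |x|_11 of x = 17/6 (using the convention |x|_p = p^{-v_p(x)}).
|17/6|_11 = 1

Step 1 — compute v_11(x) by factoring powers of 11 out of the numerator and denominator: v_11(17/6) = 0. Step 2 — apply |x|_p = p^{-v_p(x)} = 11^{0} = 1.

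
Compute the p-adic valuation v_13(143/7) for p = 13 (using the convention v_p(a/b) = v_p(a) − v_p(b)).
v_13(143/7) = 1

Factor powers of 13 from the numerator and denominator of the reduced fraction: 143 = 13^1 · 11 and 7 = 13^0 · 7. Apply v_p(a/b) = v_p(a) − v_p(b): v_13(143/7) = 1 − 0 = 1.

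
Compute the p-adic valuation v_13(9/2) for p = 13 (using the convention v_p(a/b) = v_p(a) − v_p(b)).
v_13(9/2) = 0

Factor powers of 13 from the numerator and denominator of the reduced fraction: 9 = 13^0 · 9 and 2 = 13^0 · 2. Apply v_p(a/b) = v_p(a) − v_p(b): v_13(9/2) = 0 − 0 = 0.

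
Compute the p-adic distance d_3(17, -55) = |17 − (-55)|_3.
d_3(17, -55) = 1/9

Step 1 — x − y = 17 − (-55) = 72. Step 2 — v_3(72) = 2 (factor: 72 = (3^2 · 8); the sign does not affect v_p). Step 3 — |x − y|_3 = 3^{-2} = 1/9.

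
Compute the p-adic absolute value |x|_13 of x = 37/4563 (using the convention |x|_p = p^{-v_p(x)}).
|37/4563|_13 = 169

Step 1 — compute v_13(x) by factoring powers of 13 out of the numerator and denominator: v_13(37/4563) = -2. Step 2 — apply |x|_p = p^{-v_p(x)} = 13^{2} = 169.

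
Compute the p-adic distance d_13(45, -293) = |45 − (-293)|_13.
d_13(45, -293) = 1/169

Step 1 — x − y = 45 − (-293) = 338. Step 2 — v_13(338) = 2 (factor: 338 = (13^2 · 2); the sign does not affect v_p). Step 3 — |x − y|_13 = 13^{-2} = 1/169.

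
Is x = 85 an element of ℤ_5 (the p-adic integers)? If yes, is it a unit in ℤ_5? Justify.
x ∈ ℤ_5 but not a unit; v_5(x) = 1 > 0

ℤ_5 = {x ∈ ℚ_5 : v_5(x) ≥ 0} and ℤ_5^× = {x ∈ ℤ_5 : v_5(x) = 0}. Here v_5(85) = v_5(num) − v_5(den) = 1; compare against these criteria.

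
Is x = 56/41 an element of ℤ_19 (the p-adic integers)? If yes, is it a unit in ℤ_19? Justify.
x ∈ ℤ_19^× (unit); v_19(x) = 0

ℤ_19 = {x ∈ ℚ_19 : v_19(x) ≥ 0} and ℤ_19^× = {x ∈ ℤ_19 : v_19(x) = 0}. Here v_19(56/41) = v_19(num) − v_19(den) = 0; compare against these criteria.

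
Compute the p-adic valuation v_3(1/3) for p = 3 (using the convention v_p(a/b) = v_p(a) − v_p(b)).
v_3(1/3) = -1

Factor powers of 3 from the numerator and denominator of the reduced fraction: 1 = 3^0 · 1 and 3 = 3^1 · 1. Apply v_p(a/b) = v_p(a) − v_p(b): v_3(1/3) = 0 − 1 = -1.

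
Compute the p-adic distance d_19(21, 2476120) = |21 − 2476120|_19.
d_19(21, 2476120) = 1/2476099

Step 1 — x − y = 21 − 2476120 = -2476099. Step 2 — v_19(-2476099) = 5 (factor: -2476099 = −(19^5 · 1); the sign does not affect v_p). Step 3 — |x − y|_19 = 19^{-5} = 1/2476099.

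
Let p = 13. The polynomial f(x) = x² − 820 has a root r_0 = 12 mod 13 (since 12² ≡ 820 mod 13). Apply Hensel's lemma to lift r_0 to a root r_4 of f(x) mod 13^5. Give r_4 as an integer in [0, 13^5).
r_4 = 366573 (mod 371293)

Hensel's recurrence: r_{i+1} = r_i − f(r_i)·(f′(r_i))^{-1} mod 13^{i+2}, with f′(x) = 2x. Iterate:
  r_0 = 12 (mod 13)
  r_1 = 12 (mod 169)
  r_2 = 1871 (mod 2197)
  r_3 = 23841 (mod 28561)
  r_4 = 366573 (mod 371293)
Final: r_4 = 366573, and one checks f(r_4) ≡ 0 mod 13^5.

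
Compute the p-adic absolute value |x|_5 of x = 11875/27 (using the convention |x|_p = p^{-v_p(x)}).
|11875/27|_5 = 1/625

Step 1 — compute v_5(x) by factoring powers of 5 out of the numerator and denominator: v_5(11875/27) = 4. Step 2 — apply |x|_p = p^{-v_p(x)} = 5^{-4} = 1/625.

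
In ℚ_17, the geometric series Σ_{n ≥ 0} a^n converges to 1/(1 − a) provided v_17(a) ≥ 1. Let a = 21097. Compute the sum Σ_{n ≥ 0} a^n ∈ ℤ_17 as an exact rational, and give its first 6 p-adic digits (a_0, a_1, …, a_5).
Σ a^n = 1/(1 − a) = -1/21096;  first 6 digits = (1, 0, 5, 4, 8, 7)

v_17(a) = 2 ≥ 1, so the series converges in ℤ_17 to 1/(1 − a) = 1/(1 − 21097) = -1/21096. Expand this rational in ℤ_17: compute digits iteratively via d_i = x_i mod 17, x_{i+1} = (x_i − d_i)/17. The first 6 digits are (1, 0, 5, 4, 8, 7).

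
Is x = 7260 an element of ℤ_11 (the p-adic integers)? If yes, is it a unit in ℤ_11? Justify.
x ∈ ℤ_11 but not a unit; v_11(x) = 2 > 0

ℤ_11 = {x ∈ ℚ_11 : v_11(x) ≥ 0} and ℤ_11^× = {x ∈ ℤ_11 : v_11(x) = 0}. Here v_11(7260) = v_11(num) − v_11(den) = 2; compare against these criteria.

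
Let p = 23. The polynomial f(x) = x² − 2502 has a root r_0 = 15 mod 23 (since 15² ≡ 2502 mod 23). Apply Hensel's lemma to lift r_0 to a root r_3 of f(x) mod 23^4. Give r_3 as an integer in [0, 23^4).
r_3 = 95787 (mod 279841)

Hensel's recurrence: r_{i+1} = r_i − f(r_i)·(f′(r_i))^{-1} mod 23^{i+2}, with f′(x) = 2x. Iterate:
  r_0 = 15 (mod 23)
  r_1 = 38 (mod 529)
  r_2 = 10618 (mod 12167)
  r_3 = 95787 (mod 279841)
Final: r_3 = 95787, and one checks f(r_3) ≡ 0 mod 23^4.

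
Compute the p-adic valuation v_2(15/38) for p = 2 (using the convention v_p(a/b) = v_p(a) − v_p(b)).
v_2(15/38) = -1

Factor powers of 2 from the numerator and denominator of the reduced fraction: 15 = 2^0 · 15 and 38 = 2^1 · 19. Apply v_p(a/b) = v_p(a) − v_p(b): v_2(15/38) = 0 − 1 = -1.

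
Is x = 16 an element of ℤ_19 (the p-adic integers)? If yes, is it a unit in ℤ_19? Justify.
x ∈ ℤ_19^× (unit); v_19(x) = 0

ℤ_19 = {x ∈ ℚ_19 : v_19(x) ≥ 0} and ℤ_19^× = {x ∈ ℤ_19 : v_19(x) = 0}. Here v_19(16) = v_19(num) − v_19(den) = 0; compare against these criteria.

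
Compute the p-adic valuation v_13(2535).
v_13(2535) = 2

v_13(n) is the largest exponent k such that 13^k divides n. Factor out: 2535 = 13^2 · 15. (Sign doesn't affect v_p.) So v_13(2535) = 2.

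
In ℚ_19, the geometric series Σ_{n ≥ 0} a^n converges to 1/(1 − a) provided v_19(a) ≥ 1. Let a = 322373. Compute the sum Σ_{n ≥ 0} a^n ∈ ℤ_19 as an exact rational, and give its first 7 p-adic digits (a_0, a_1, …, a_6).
Σ a^n = 1/(1 − a) = -1/322372;  first 7 digits = (1, 0, 0, 9, 2, 0, 5)

v_19(a) = 3 ≥ 1, so the series converges in ℤ_19 to 1/(1 − a) = 1/(1 − 322373) = -1/322372. Expand this rational in ℤ_19: compute digits iteratively via d_i = x_i mod 19, x_{i+1} = (x_i − d_i)/19. The first 7 digits are (1, 0, 0, 9, 2, 0, 5).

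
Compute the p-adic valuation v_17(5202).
v_17(5202) = 2

v_17(n) is the largest exponent k such that 17^k divides n. Factor out: 5202 = 17^2 · 18. (Sign doesn't affect v_p.) So v_17(5202) = 2.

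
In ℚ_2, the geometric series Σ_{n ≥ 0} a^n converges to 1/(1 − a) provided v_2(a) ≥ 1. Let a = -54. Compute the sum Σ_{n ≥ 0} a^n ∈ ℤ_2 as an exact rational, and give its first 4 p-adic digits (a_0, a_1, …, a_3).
Σ a^n = 1/(1 − a) = 1/55;  first 4 digits = (1, 1, 1, 0)

v_2(a) = 1 ≥ 1, so the series converges in ℤ_2 to 1/(1 − a) = 1/(1 − (-54)) = 1/55. Expand this rational in ℤ_2: compute digits iteratively via d_i = x_i mod 2, x_{i+1} = (x_i − d_i)/2. The first 4 digits are (1, 1, 1, 0).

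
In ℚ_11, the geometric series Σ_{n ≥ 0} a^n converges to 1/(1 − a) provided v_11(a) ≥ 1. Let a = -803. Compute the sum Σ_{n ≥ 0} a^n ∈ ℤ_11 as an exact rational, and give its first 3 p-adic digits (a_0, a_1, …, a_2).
Σ a^n = 1/(1 − a) = 1/804;  first 3 digits = (1, 4, 9)

v_11(a) = 1 ≥ 1, so the series converges in ℤ_11 to 1/(1 − a) = 1/(1 − (-803)) = 1/804. Expand this rational in ℤ_11: compute digits iteratively via d_i = x_i mod 11, x_{i+1} = (x_i − d_i)/11. The first 3 digits are (1, 4, 9).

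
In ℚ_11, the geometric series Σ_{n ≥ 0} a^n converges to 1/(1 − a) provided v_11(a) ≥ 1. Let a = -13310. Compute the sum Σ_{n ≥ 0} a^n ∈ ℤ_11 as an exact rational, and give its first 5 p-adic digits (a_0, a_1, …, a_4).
Σ a^n = 1/(1 − a) = 1/13311;  first 5 digits = (1, 0, 0, 1, 10)

v_11(a) = 3 ≥ 1, so the series converges in ℤ_11 to 1/(1 − a) = 1/(1 − (-13310)) = 1/13311. Expand this rational in ℤ_11: compute digits iteratively via d_i = x_i mod 11, x_{i+1} = (x_i − d_i)/11. The first 5 digits are (1, 0, 0, 1, 10).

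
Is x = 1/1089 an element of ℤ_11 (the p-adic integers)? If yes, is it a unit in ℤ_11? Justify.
x ∉ ℤ_11 (v_11(x) = -2 < 0)

ℤ_11 = {x ∈ ℚ_11 : v_11(x) ≥ 0} and ℤ_11^× = {x ∈ ℤ_11 : v_11(x) = 0}. Here v_11(1/1089) = v_11(num) − v_11(den) = -2; compare against these criteria.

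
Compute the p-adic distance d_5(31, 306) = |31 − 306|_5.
d_5(31, 306) = 1/25

Step 1 — x − y = 31 − 306 = -275. Step 2 — v_5(-275) = 2 (factor: -275 = −(5^2 · 11); the sign does not affect v_p). Step 3 — |x − y|_5 = 5^{-2} = 1/25.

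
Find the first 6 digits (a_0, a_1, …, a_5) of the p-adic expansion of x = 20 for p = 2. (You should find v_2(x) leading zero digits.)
(a_0, …, a_5) = (0, 0, 1, 0, 1, 0)

v_2(20) = 2, so a_0 = ... = a_1 = 0. Factor out: x = 2^2 · u with u = 5 a unit in ℤ_2. Expand u iteratively via a_{v+i} = u_i mod 2, u_{i+1} = (u_i − a_{v+i})/2:
  u_0 = 5;  a_2 = 1;  u_1 = (u_0 − 1)/2 = 2
  u_1 = 2;  a_3 = 0;  u_2 = (u_1 − 0)/2 = 1
  u_2 = 1;  a_4 = 1;  u_3 = (u_2 − 1)/2 = 0
  u_3 = 0;  a_5 = 0;  u_4 = (u_3 − 0)/2 = 0
Digits: (0, 0, 1, 0, 1, 0).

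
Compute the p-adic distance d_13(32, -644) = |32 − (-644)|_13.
d_13(32, -644) = 1/169

Step 1 — x − y = 32 − (-644) = 676. Step 2 — v_13(676) = 2 (factor: 676 = (13^2 · 4); the sign does not affect v_p). Step 3 — |x − y|_13 = 13^{-2} = 1/169.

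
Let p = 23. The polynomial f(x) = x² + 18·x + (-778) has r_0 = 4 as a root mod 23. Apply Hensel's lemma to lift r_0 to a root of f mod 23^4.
r_3 = 118730 (mod 279841)

Hensel: r_{i+1} = r_i − f(r_i)·(f′(r_i))^{-1} mod 23^{i+2}, f′(x) = 2x + 18. Iterate:
  r_0 = 4 (mod 23)
  r_1 = 234 (mod 529)
  r_2 = 9227 (mod 12167)
  r_3 = 118730 (mod 279841)
Final: r = 118730 satisfies f(r) ≡ 0 mod 23^4.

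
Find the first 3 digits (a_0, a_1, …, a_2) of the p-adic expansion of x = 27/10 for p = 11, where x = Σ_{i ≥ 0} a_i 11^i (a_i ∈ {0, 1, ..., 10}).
(a_0, …, a_2) = (6, 3, 3)

v_11(27/10) = 0 (numerator and denominator both coprime to 11), so x ∈ ℤ_11^×. Compute digits iteratively via a_i = x_i mod 11, x_{i+1} = (x_i − a_i)/11, with x_0 = x:
  x_0 = 27/10;  a_0 = 6;  x_1 = (x_0 − 6)/11 = -3/10
  x_1 = -3/10;  a_1 = 3;  x_2 = (x_1 − 3)/11 = -3/10
  x_2 = -3/10;  a_2 = 3;  x_3 = (x_2 − 3)/11 = -3/10
Digits: (6, 3, 3).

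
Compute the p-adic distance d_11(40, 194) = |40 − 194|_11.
d_11(40, 194) = 1/11

Step 1 — x − y = 40 − 194 = -154. Step 2 — v_11(-154) = 1 (factor: -154 = −(11^1 · 14); the sign does not affect v_p). Step 3 — |x − y|_11 = 11^{-1} = 1/11.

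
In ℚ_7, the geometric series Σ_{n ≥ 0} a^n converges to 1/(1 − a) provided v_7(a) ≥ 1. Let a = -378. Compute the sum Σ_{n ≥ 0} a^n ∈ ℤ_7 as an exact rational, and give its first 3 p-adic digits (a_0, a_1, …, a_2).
Σ a^n = 1/(1 − a) = 1/379;  first 3 digits = (1, 2, 3)

v_7(a) = 1 ≥ 1, so the series converges in ℤ_7 to 1/(1 − a) = 1/(1 − (-378)) = 1/379. Expand this rational in ℤ_7: compute digits iteratively via d_i = x_i mod 7, x_{i+1} = (x_i − d_i)/7. The first 3 digits are (1, 2, 3).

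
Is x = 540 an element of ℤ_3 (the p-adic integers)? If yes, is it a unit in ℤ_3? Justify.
x ∈ ℤ_3 but not a unit; v_3(x) = 3 > 0

ℤ_3 = {x ∈ ℚ_3 : v_3(x) ≥ 0} and ℤ_3^× = {x ∈ ℤ_3 : v_3(x) = 0}. Here v_3(540) = v_3(num) − v_3(den) = 3; compare against these criteria.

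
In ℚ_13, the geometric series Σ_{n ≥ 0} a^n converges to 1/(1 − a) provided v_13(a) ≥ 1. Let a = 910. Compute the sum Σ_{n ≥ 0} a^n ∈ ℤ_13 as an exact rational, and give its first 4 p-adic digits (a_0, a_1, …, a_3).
Σ a^n = 1/(1 − a) = -1/909;  first 4 digits = (1, 5, 4, 8)

v_13(a) = 1 ≥ 1, so the series converges in ℤ_13 to 1/(1 − a) = 1/(1 − 910) = -1/909. Expand this rational in ℤ_13: compute digits iteratively via d_i = x_i mod 13, x_{i+1} = (x_i − d_i)/13. The first 4 digits are (1, 5, 4, 8).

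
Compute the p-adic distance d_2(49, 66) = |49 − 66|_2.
d_2(49, 66) = 1

Step 1 — x − y = 49 − 66 = -17. Step 2 — v_2(-17) = 0 (factor: -17 = −(2^0 · 17); the sign does not affect v_p). Step 3 — |x − y|_2 = 2^{0} = 1.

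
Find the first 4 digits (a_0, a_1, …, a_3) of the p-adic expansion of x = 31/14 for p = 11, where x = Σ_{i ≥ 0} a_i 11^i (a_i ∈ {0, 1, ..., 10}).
(a_0, …, a_3) = (3, 7, 8, 0)

v_11(31/14) = 0 (numerator and denominator both coprime to 11), so x ∈ ℤ_11^×. Compute digits iteratively via a_i = x_i mod 11, x_{i+1} = (x_i − a_i)/11, with x_0 = x:
  x_0 = 31/14;  a_0 = 3;  x_1 = (x_0 − 3)/11 = -1/14
  x_1 = -1/14;  a_1 = 7;  x_2 = (x_1 − 7)/11 = -9/14
  x_2 = -9/14;  a_2 = 8;  x_3 = (x_2 − 8)/11 = -11/14
  x_3 = -11/14;  a_3 = 0;  x_4 = (x_3 − 0)/11 = -1/14
Digits: (3, 7, 8, 0).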